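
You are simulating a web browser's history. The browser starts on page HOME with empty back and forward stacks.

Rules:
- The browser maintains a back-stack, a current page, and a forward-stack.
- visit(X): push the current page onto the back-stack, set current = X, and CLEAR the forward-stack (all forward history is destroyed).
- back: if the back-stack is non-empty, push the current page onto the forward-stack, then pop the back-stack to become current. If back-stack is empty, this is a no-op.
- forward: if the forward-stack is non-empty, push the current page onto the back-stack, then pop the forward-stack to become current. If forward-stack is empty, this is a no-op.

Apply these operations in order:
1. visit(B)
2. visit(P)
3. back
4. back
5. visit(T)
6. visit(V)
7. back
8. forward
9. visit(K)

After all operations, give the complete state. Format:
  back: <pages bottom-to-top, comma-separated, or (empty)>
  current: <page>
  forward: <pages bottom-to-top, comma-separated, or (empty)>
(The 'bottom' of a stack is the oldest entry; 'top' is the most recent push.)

After 1 (visit(B)): cur=B back=1 fwd=0
After 2 (visit(P)): cur=P back=2 fwd=0
After 3 (back): cur=B back=1 fwd=1
After 4 (back): cur=HOME back=0 fwd=2
After 5 (visit(T)): cur=T back=1 fwd=0
After 6 (visit(V)): cur=V back=2 fwd=0
After 7 (back): cur=T back=1 fwd=1
After 8 (forward): cur=V back=2 fwd=0
After 9 (visit(K)): cur=K back=3 fwd=0

Answer: back: HOME,T,V
current: K
forward: (empty)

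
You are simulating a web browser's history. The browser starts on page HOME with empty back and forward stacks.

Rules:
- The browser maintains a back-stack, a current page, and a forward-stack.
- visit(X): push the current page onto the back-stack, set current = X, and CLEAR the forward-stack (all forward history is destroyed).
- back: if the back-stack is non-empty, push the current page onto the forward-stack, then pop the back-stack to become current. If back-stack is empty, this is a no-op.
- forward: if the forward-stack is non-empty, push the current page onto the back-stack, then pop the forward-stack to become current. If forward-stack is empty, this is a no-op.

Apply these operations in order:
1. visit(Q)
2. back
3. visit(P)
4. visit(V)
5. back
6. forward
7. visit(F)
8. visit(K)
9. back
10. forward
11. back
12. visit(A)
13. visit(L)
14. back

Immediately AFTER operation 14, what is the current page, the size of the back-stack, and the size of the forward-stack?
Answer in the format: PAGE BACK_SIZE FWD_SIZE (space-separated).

After 1 (visit(Q)): cur=Q back=1 fwd=0
After 2 (back): cur=HOME back=0 fwd=1
After 3 (visit(P)): cur=P back=1 fwd=0
After 4 (visit(V)): cur=V back=2 fwd=0
After 5 (back): cur=P back=1 fwd=1
After 6 (forward): cur=V back=2 fwd=0
After 7 (visit(F)): cur=F back=3 fwd=0
After 8 (visit(K)): cur=K back=4 fwd=0
After 9 (back): cur=F back=3 fwd=1
After 10 (forward): cur=K back=4 fwd=0
After 11 (back): cur=F back=3 fwd=1
After 12 (visit(A)): cur=A back=4 fwd=0
After 13 (visit(L)): cur=L back=5 fwd=0
After 14 (back): cur=A back=4 fwd=1

A 4 1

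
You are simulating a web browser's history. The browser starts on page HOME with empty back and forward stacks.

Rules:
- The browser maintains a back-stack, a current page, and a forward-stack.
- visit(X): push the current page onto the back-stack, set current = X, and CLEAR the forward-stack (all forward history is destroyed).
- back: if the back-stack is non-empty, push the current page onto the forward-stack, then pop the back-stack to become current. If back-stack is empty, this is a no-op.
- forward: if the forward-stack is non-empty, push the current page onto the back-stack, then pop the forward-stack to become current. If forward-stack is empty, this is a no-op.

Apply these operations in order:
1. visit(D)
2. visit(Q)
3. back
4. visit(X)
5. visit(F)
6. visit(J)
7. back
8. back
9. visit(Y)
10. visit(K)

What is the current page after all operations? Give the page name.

Answer: K

Derivation:
After 1 (visit(D)): cur=D back=1 fwd=0
After 2 (visit(Q)): cur=Q back=2 fwd=0
After 3 (back): cur=D back=1 fwd=1
After 4 (visit(X)): cur=X back=2 fwd=0
After 5 (visit(F)): cur=F back=3 fwd=0
After 6 (visit(J)): cur=J back=4 fwd=0
After 7 (back): cur=F back=3 fwd=1
After 8 (back): cur=X back=2 fwd=2
After 9 (visit(Y)): cur=Y back=3 fwd=0
After 10 (visit(K)): cur=K back=4 fwd=0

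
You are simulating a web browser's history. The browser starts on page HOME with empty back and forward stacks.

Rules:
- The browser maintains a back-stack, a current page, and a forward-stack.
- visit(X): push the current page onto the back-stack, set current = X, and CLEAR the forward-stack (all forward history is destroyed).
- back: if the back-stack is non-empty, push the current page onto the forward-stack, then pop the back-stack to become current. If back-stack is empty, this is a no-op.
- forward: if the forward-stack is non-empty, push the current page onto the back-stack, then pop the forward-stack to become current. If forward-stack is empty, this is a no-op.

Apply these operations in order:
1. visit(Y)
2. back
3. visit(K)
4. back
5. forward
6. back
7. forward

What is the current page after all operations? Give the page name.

After 1 (visit(Y)): cur=Y back=1 fwd=0
After 2 (back): cur=HOME back=0 fwd=1
After 3 (visit(K)): cur=K back=1 fwd=0
After 4 (back): cur=HOME back=0 fwd=1
After 5 (forward): cur=K back=1 fwd=0
After 6 (back): cur=HOME back=0 fwd=1
After 7 (forward): cur=K back=1 fwd=0

Answer: K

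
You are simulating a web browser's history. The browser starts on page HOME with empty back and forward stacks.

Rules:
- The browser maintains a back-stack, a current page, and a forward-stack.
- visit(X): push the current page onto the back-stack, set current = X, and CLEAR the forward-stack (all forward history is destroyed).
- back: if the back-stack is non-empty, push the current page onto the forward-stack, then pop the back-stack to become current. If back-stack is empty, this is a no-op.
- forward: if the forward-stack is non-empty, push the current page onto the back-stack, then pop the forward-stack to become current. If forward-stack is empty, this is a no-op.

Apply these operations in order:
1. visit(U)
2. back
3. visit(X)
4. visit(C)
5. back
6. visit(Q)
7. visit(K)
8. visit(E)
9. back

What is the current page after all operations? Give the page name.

After 1 (visit(U)): cur=U back=1 fwd=0
After 2 (back): cur=HOME back=0 fwd=1
After 3 (visit(X)): cur=X back=1 fwd=0
After 4 (visit(C)): cur=C back=2 fwd=0
After 5 (back): cur=X back=1 fwd=1
After 6 (visit(Q)): cur=Q back=2 fwd=0
After 7 (visit(K)): cur=K back=3 fwd=0
After 8 (visit(E)): cur=E back=4 fwd=0
After 9 (back): cur=K back=3 fwd=1

Answer: K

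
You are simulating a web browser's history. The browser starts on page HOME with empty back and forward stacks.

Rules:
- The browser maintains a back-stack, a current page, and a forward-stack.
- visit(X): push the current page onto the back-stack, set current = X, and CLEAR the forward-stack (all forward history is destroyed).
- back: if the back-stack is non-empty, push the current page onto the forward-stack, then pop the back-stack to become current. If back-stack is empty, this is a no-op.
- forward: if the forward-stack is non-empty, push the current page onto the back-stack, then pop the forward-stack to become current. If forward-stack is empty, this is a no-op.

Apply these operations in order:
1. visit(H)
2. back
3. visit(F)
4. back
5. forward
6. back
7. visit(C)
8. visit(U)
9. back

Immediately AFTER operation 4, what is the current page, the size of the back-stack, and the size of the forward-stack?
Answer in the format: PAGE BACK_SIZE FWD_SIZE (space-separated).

After 1 (visit(H)): cur=H back=1 fwd=0
After 2 (back): cur=HOME back=0 fwd=1
After 3 (visit(F)): cur=F back=1 fwd=0
After 4 (back): cur=HOME back=0 fwd=1

HOME 0 1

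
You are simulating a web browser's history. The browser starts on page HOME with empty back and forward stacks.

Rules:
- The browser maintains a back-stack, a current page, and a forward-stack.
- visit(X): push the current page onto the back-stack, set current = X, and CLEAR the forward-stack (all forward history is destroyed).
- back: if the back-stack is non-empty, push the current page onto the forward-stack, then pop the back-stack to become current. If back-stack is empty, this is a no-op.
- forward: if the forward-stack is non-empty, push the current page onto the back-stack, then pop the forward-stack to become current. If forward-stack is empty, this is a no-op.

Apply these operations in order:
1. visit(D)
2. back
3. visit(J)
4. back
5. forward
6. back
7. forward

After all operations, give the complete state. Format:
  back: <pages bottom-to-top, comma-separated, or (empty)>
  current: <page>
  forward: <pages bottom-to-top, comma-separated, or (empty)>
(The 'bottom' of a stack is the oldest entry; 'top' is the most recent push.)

After 1 (visit(D)): cur=D back=1 fwd=0
After 2 (back): cur=HOME back=0 fwd=1
After 3 (visit(J)): cur=J back=1 fwd=0
After 4 (back): cur=HOME back=0 fwd=1
After 5 (forward): cur=J back=1 fwd=0
After 6 (back): cur=HOME back=0 fwd=1
After 7 (forward): cur=J back=1 fwd=0

Answer: back: HOME
current: J
forward: (empty)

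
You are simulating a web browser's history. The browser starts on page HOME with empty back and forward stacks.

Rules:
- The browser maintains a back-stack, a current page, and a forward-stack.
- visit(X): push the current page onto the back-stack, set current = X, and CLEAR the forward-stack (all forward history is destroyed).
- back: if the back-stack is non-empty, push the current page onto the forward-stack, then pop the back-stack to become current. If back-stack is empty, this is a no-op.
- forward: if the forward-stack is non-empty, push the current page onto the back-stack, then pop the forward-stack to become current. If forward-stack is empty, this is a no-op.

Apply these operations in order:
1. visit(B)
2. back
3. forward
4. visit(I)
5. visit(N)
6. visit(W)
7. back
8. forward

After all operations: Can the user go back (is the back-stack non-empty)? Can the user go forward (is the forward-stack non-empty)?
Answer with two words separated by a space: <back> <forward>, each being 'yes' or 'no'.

After 1 (visit(B)): cur=B back=1 fwd=0
After 2 (back): cur=HOME back=0 fwd=1
After 3 (forward): cur=B back=1 fwd=0
After 4 (visit(I)): cur=I back=2 fwd=0
After 5 (visit(N)): cur=N back=3 fwd=0
After 6 (visit(W)): cur=W back=4 fwd=0
After 7 (back): cur=N back=3 fwd=1
After 8 (forward): cur=W back=4 fwd=0

Answer: yes no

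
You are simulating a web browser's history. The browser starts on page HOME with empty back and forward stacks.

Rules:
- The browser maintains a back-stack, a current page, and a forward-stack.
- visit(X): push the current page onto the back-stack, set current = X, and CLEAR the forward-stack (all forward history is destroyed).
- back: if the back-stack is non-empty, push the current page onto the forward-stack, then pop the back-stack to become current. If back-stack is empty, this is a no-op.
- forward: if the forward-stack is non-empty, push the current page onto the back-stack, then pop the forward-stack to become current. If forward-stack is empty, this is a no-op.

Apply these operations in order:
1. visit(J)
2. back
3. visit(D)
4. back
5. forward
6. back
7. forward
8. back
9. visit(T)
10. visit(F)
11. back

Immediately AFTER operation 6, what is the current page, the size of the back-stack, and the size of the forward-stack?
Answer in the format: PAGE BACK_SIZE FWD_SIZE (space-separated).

After 1 (visit(J)): cur=J back=1 fwd=0
After 2 (back): cur=HOME back=0 fwd=1
After 3 (visit(D)): cur=D back=1 fwd=0
After 4 (back): cur=HOME back=0 fwd=1
After 5 (forward): cur=D back=1 fwd=0
After 6 (back): cur=HOME back=0 fwd=1

HOME 0 1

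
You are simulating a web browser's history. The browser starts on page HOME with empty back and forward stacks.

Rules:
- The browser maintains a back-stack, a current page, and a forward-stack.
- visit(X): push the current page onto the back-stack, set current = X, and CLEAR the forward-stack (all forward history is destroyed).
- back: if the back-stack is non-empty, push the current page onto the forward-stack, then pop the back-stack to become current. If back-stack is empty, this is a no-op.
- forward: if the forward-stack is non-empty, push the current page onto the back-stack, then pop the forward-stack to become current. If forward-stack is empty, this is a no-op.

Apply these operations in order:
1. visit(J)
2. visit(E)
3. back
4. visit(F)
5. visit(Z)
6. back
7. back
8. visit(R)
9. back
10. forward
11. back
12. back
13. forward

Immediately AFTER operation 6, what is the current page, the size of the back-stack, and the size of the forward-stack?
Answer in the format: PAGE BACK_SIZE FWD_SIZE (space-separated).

After 1 (visit(J)): cur=J back=1 fwd=0
After 2 (visit(E)): cur=E back=2 fwd=0
After 3 (back): cur=J back=1 fwd=1
After 4 (visit(F)): cur=F back=2 fwd=0
After 5 (visit(Z)): cur=Z back=3 fwd=0
After 6 (back): cur=F back=2 fwd=1

F 2 1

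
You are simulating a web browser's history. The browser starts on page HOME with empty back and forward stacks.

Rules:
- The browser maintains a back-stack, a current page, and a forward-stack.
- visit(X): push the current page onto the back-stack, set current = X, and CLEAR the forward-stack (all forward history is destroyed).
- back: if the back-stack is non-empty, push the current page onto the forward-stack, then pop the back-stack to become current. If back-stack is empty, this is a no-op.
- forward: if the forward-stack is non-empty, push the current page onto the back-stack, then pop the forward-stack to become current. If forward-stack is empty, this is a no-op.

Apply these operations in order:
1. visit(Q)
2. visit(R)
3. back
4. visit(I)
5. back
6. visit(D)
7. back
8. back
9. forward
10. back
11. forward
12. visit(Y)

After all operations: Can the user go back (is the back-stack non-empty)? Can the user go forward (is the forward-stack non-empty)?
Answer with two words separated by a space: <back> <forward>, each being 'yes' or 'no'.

Answer: yes no

Derivation:
After 1 (visit(Q)): cur=Q back=1 fwd=0
After 2 (visit(R)): cur=R back=2 fwd=0
After 3 (back): cur=Q back=1 fwd=1
After 4 (visit(I)): cur=I back=2 fwd=0
After 5 (back): cur=Q back=1 fwd=1
After 6 (visit(D)): cur=D back=2 fwd=0
After 7 (back): cur=Q back=1 fwd=1
After 8 (back): cur=HOME back=0 fwd=2
After 9 (forward): cur=Q back=1 fwd=1
After 10 (back): cur=HOME back=0 fwd=2
After 11 (forward): cur=Q back=1 fwd=1
After 12 (visit(Y)): cur=Y back=2 fwd=0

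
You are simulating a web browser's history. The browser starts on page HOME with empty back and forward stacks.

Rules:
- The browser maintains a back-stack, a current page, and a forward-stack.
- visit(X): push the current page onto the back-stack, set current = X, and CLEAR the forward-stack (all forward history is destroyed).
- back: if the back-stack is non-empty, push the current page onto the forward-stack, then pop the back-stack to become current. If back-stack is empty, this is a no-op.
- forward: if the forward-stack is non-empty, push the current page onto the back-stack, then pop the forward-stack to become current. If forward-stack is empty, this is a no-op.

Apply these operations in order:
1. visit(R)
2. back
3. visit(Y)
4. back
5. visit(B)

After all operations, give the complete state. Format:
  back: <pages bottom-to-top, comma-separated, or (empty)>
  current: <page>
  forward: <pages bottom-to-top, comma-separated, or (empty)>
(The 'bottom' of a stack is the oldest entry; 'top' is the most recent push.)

Answer: back: HOME
current: B
forward: (empty)

Derivation:
After 1 (visit(R)): cur=R back=1 fwd=0
After 2 (back): cur=HOME back=0 fwd=1
After 3 (visit(Y)): cur=Y back=1 fwd=0
After 4 (back): cur=HOME back=0 fwd=1
After 5 (visit(B)): cur=B back=1 fwd=0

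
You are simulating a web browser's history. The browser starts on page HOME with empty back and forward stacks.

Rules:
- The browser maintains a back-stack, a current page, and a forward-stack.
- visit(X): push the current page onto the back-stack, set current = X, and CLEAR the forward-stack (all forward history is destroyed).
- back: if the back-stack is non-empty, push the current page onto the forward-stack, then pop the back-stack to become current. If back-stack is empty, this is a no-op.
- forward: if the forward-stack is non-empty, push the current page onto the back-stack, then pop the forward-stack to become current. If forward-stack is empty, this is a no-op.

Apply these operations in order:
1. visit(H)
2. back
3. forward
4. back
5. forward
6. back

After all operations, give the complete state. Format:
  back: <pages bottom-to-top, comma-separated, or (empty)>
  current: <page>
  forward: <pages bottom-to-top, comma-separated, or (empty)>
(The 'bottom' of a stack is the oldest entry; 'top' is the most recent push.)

Answer: back: (empty)
current: HOME
forward: H

Derivation:
After 1 (visit(H)): cur=H back=1 fwd=0
After 2 (back): cur=HOME back=0 fwd=1
After 3 (forward): cur=H back=1 fwd=0
After 4 (back): cur=HOME back=0 fwd=1
After 5 (forward): cur=H back=1 fwd=0
After 6 (back): cur=HOME back=0 fwd=1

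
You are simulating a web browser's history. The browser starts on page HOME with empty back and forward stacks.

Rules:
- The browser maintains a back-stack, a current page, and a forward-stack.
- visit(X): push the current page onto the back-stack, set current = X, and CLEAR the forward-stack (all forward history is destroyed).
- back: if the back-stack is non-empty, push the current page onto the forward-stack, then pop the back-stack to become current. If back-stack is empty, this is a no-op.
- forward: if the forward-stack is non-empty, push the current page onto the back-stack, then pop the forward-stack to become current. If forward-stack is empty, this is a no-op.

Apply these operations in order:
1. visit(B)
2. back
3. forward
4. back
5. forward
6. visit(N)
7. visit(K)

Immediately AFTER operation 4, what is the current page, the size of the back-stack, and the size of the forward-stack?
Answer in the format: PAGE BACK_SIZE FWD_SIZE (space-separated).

After 1 (visit(B)): cur=B back=1 fwd=0
After 2 (back): cur=HOME back=0 fwd=1
After 3 (forward): cur=B back=1 fwd=0
After 4 (back): cur=HOME back=0 fwd=1

HOME 0 1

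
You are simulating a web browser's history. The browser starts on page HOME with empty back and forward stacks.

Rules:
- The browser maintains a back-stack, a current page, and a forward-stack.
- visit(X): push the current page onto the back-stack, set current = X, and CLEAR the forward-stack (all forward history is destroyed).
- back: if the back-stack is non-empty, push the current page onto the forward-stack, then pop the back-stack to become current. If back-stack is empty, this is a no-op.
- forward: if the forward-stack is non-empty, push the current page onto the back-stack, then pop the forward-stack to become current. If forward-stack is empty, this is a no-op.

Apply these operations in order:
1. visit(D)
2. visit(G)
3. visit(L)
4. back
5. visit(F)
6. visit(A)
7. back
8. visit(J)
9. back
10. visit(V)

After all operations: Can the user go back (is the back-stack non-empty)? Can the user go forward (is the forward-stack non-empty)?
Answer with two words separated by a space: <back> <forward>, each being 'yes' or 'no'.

After 1 (visit(D)): cur=D back=1 fwd=0
After 2 (visit(G)): cur=G back=2 fwd=0
After 3 (visit(L)): cur=L back=3 fwd=0
After 4 (back): cur=G back=2 fwd=1
After 5 (visit(F)): cur=F back=3 fwd=0
After 6 (visit(A)): cur=A back=4 fwd=0
After 7 (back): cur=F back=3 fwd=1
After 8 (visit(J)): cur=J back=4 fwd=0
After 9 (back): cur=F back=3 fwd=1
After 10 (visit(V)): cur=V back=4 fwd=0

Answer: yes no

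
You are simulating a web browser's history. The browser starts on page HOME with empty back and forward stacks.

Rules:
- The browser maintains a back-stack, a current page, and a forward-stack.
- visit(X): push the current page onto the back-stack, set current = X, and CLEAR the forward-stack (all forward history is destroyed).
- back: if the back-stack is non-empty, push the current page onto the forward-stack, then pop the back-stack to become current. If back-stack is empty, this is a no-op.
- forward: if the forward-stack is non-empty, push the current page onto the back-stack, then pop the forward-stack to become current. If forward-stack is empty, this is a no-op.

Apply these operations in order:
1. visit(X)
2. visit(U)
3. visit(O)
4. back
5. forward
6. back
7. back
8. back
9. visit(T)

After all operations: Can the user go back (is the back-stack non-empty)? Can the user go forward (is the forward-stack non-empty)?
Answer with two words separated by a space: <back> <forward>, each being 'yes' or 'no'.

Answer: yes no

Derivation:
After 1 (visit(X)): cur=X back=1 fwd=0
After 2 (visit(U)): cur=U back=2 fwd=0
After 3 (visit(O)): cur=O back=3 fwd=0
After 4 (back): cur=U back=2 fwd=1
After 5 (forward): cur=O back=3 fwd=0
After 6 (back): cur=U back=2 fwd=1
After 7 (back): cur=X back=1 fwd=2
After 8 (back): cur=HOME back=0 fwd=3
After 9 (visit(T)): cur=T back=1 fwd=0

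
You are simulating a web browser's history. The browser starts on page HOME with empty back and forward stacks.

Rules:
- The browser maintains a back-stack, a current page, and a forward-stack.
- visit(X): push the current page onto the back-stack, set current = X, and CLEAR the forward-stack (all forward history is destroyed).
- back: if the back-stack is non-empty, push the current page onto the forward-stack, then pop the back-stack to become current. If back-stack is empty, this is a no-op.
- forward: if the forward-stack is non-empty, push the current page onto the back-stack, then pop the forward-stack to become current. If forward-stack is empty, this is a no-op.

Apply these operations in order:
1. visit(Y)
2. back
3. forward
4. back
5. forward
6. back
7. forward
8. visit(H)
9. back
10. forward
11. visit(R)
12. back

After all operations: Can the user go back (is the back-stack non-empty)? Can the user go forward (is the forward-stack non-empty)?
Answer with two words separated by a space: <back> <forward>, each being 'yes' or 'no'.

Answer: yes yes

Derivation:
After 1 (visit(Y)): cur=Y back=1 fwd=0
After 2 (back): cur=HOME back=0 fwd=1
After 3 (forward): cur=Y back=1 fwd=0
After 4 (back): cur=HOME back=0 fwd=1
After 5 (forward): cur=Y back=1 fwd=0
After 6 (back): cur=HOME back=0 fwd=1
After 7 (forward): cur=Y back=1 fwd=0
After 8 (visit(H)): cur=H back=2 fwd=0
After 9 (back): cur=Y back=1 fwd=1
After 10 (forward): cur=H back=2 fwd=0
After 11 (visit(R)): cur=R back=3 fwd=0
After 12 (back): cur=H back=2 fwd=1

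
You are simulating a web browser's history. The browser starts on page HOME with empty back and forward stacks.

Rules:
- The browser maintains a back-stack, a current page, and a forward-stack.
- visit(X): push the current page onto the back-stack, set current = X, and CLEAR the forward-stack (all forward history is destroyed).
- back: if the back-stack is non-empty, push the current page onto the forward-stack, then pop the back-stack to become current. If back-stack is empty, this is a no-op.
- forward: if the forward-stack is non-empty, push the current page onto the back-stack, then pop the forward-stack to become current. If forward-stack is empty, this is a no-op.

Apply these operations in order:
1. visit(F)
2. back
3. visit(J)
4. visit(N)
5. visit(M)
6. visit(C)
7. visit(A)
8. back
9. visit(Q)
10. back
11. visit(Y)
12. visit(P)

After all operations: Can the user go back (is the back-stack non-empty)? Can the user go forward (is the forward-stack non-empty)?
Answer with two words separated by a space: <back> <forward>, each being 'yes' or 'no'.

After 1 (visit(F)): cur=F back=1 fwd=0
After 2 (back): cur=HOME back=0 fwd=1
After 3 (visit(J)): cur=J back=1 fwd=0
After 4 (visit(N)): cur=N back=2 fwd=0
After 5 (visit(M)): cur=M back=3 fwd=0
After 6 (visit(C)): cur=C back=4 fwd=0
After 7 (visit(A)): cur=A back=5 fwd=0
After 8 (back): cur=C back=4 fwd=1
After 9 (visit(Q)): cur=Q back=5 fwd=0
After 10 (back): cur=C back=4 fwd=1
After 11 (visit(Y)): cur=Y back=5 fwd=0
After 12 (visit(P)): cur=P back=6 fwd=0

Answer: yes no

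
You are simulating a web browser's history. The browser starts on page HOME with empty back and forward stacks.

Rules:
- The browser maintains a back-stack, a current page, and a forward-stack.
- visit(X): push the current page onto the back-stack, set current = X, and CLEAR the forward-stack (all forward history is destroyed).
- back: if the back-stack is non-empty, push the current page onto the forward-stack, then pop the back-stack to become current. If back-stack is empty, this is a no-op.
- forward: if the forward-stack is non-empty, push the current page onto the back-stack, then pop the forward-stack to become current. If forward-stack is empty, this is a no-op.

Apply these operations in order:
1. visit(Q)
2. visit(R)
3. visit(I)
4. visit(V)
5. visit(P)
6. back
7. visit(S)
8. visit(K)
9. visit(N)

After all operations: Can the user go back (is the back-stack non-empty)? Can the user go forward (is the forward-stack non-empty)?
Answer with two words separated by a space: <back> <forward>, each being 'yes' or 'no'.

After 1 (visit(Q)): cur=Q back=1 fwd=0
After 2 (visit(R)): cur=R back=2 fwd=0
After 3 (visit(I)): cur=I back=3 fwd=0
After 4 (visit(V)): cur=V back=4 fwd=0
After 5 (visit(P)): cur=P back=5 fwd=0
After 6 (back): cur=V back=4 fwd=1
After 7 (visit(S)): cur=S back=5 fwd=0
After 8 (visit(K)): cur=K back=6 fwd=0
After 9 (visit(N)): cur=N back=7 fwd=0

Answer: yes no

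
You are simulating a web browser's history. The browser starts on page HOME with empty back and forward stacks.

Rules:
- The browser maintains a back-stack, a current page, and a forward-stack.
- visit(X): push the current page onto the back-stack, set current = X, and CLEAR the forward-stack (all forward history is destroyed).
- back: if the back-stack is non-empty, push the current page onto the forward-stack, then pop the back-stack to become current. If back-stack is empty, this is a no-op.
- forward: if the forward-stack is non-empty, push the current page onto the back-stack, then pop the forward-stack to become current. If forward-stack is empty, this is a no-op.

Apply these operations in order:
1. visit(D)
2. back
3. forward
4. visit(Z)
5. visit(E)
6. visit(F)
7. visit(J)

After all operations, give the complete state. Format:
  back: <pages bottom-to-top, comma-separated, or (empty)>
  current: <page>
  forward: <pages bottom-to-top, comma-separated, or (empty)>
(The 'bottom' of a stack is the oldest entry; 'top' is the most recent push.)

Answer: back: HOME,D,Z,E,F
current: J
forward: (empty)

Derivation:
After 1 (visit(D)): cur=D back=1 fwd=0
After 2 (back): cur=HOME back=0 fwd=1
After 3 (forward): cur=D back=1 fwd=0
After 4 (visit(Z)): cur=Z back=2 fwd=0
After 5 (visit(E)): cur=E back=3 fwd=0
After 6 (visit(F)): cur=F back=4 fwd=0
After 7 (visit(J)): cur=J back=5 fwd=0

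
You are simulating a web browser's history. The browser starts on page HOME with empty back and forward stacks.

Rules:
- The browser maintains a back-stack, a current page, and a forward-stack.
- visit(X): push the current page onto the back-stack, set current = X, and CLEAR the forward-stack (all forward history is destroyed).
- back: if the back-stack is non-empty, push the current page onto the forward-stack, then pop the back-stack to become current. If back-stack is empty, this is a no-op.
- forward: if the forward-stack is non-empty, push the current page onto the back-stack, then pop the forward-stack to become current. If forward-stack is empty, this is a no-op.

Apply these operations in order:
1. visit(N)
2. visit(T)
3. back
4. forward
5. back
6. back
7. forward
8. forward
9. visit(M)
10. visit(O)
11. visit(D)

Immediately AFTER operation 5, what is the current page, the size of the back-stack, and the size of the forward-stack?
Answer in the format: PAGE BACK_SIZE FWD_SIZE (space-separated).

After 1 (visit(N)): cur=N back=1 fwd=0
After 2 (visit(T)): cur=T back=2 fwd=0
After 3 (back): cur=N back=1 fwd=1
After 4 (forward): cur=T back=2 fwd=0
After 5 (back): cur=N back=1 fwd=1

N 1 1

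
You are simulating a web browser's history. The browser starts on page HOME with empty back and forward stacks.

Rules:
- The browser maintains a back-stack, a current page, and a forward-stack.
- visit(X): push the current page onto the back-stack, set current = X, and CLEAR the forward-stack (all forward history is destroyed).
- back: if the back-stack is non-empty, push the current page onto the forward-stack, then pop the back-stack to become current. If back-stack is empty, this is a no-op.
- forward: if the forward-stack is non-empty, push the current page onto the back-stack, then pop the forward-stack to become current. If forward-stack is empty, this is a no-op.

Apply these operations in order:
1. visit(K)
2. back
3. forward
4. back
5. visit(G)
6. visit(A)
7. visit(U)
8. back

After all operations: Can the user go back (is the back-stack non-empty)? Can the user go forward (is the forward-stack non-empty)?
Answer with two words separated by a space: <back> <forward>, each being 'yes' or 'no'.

After 1 (visit(K)): cur=K back=1 fwd=0
After 2 (back): cur=HOME back=0 fwd=1
After 3 (forward): cur=K back=1 fwd=0
After 4 (back): cur=HOME back=0 fwd=1
After 5 (visit(G)): cur=G back=1 fwd=0
After 6 (visit(A)): cur=A back=2 fwd=0
After 7 (visit(U)): cur=U back=3 fwd=0
After 8 (back): cur=A back=2 fwd=1

Answer: yes yes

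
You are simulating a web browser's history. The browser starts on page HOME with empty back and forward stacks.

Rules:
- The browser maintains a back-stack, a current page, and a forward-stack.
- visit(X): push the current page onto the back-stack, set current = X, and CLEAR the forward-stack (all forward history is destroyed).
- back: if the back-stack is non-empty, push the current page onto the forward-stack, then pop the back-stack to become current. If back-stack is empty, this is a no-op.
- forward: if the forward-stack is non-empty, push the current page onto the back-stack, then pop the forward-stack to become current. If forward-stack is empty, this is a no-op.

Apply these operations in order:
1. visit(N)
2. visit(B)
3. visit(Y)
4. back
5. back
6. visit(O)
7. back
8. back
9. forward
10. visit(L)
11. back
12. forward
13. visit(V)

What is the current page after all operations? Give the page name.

After 1 (visit(N)): cur=N back=1 fwd=0
After 2 (visit(B)): cur=B back=2 fwd=0
After 3 (visit(Y)): cur=Y back=3 fwd=0
After 4 (back): cur=B back=2 fwd=1
After 5 (back): cur=N back=1 fwd=2
After 6 (visit(O)): cur=O back=2 fwd=0
After 7 (back): cur=N back=1 fwd=1
After 8 (back): cur=HOME back=0 fwd=2
After 9 (forward): cur=N back=1 fwd=1
After 10 (visit(L)): cur=L back=2 fwd=0
After 11 (back): cur=N back=1 fwd=1
After 12 (forward): cur=L back=2 fwd=0
After 13 (visit(V)): cur=V back=3 fwd=0

Answer: V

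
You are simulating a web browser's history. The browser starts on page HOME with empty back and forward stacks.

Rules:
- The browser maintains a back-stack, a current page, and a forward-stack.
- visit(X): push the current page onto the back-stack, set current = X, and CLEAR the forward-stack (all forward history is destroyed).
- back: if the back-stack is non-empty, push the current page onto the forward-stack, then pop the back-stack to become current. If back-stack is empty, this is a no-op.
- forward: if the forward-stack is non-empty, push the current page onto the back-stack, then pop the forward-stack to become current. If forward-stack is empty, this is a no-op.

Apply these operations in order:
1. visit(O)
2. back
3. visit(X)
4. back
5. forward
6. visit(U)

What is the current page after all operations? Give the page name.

After 1 (visit(O)): cur=O back=1 fwd=0
After 2 (back): cur=HOME back=0 fwd=1
After 3 (visit(X)): cur=X back=1 fwd=0
After 4 (back): cur=HOME back=0 fwd=1
After 5 (forward): cur=X back=1 fwd=0
After 6 (visit(U)): cur=U back=2 fwd=0

Answer: U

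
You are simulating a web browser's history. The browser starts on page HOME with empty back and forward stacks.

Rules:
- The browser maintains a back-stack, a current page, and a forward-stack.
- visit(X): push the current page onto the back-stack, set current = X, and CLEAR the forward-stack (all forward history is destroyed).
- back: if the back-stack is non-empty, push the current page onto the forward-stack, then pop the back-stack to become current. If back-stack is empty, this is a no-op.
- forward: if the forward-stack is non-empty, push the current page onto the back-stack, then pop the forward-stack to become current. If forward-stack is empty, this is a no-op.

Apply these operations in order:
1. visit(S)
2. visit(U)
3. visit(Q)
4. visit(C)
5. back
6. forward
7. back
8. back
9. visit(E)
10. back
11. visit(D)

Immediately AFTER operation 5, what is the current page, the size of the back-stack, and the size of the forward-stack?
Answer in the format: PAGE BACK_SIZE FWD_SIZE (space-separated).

After 1 (visit(S)): cur=S back=1 fwd=0
After 2 (visit(U)): cur=U back=2 fwd=0
After 3 (visit(Q)): cur=Q back=3 fwd=0
After 4 (visit(C)): cur=C back=4 fwd=0
After 5 (back): cur=Q back=3 fwd=1

Q 3 1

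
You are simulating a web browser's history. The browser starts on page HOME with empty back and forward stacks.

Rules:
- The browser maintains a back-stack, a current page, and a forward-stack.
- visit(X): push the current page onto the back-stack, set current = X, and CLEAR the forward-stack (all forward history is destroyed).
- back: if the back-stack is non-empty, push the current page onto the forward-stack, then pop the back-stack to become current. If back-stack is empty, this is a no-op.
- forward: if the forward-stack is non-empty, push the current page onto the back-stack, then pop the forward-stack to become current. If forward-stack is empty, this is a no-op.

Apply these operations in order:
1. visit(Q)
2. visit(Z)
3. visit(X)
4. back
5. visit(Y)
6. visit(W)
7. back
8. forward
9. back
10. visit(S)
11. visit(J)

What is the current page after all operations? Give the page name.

Answer: J

Derivation:
After 1 (visit(Q)): cur=Q back=1 fwd=0
After 2 (visit(Z)): cur=Z back=2 fwd=0
After 3 (visit(X)): cur=X back=3 fwd=0
After 4 (back): cur=Z back=2 fwd=1
After 5 (visit(Y)): cur=Y back=3 fwd=0
After 6 (visit(W)): cur=W back=4 fwd=0
After 7 (back): cur=Y back=3 fwd=1
After 8 (forward): cur=W back=4 fwd=0
After 9 (back): cur=Y back=3 fwd=1
After 10 (visit(S)): cur=S back=4 fwd=0
After 11 (visit(J)): cur=J back=5 fwd=0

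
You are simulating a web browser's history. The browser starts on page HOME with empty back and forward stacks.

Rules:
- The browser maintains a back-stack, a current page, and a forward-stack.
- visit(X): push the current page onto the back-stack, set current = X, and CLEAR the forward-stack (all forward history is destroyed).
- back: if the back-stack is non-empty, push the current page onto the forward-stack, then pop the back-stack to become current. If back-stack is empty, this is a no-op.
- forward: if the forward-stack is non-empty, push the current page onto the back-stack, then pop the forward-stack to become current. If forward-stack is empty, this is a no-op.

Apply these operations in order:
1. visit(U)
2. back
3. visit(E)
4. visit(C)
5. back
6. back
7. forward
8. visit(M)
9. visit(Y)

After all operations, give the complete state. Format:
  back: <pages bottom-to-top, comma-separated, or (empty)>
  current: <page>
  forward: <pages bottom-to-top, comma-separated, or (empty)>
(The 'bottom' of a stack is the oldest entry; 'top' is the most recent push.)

Answer: back: HOME,E,M
current: Y
forward: (empty)

Derivation:
After 1 (visit(U)): cur=U back=1 fwd=0
After 2 (back): cur=HOME back=0 fwd=1
After 3 (visit(E)): cur=E back=1 fwd=0
After 4 (visit(C)): cur=C back=2 fwd=0
After 5 (back): cur=E back=1 fwd=1
After 6 (back): cur=HOME back=0 fwd=2
After 7 (forward): cur=E back=1 fwd=1
After 8 (visit(M)): cur=M back=2 fwd=0
After 9 (visit(Y)): cur=Y back=3 fwd=0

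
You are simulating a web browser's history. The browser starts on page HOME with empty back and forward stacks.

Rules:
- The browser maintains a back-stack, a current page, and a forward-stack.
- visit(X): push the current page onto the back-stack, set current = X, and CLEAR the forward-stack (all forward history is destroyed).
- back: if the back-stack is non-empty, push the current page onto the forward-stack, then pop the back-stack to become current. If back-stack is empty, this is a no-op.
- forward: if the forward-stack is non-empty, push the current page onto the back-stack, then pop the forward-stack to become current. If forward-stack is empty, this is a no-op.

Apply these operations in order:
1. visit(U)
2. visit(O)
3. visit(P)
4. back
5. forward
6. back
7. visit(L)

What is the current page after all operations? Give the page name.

Answer: L

Derivation:
After 1 (visit(U)): cur=U back=1 fwd=0
After 2 (visit(O)): cur=O back=2 fwd=0
After 3 (visit(P)): cur=P back=3 fwd=0
After 4 (back): cur=O back=2 fwd=1
After 5 (forward): cur=P back=3 fwd=0
After 6 (back): cur=O back=2 fwd=1
After 7 (visit(L)): cur=L back=3 fwd=0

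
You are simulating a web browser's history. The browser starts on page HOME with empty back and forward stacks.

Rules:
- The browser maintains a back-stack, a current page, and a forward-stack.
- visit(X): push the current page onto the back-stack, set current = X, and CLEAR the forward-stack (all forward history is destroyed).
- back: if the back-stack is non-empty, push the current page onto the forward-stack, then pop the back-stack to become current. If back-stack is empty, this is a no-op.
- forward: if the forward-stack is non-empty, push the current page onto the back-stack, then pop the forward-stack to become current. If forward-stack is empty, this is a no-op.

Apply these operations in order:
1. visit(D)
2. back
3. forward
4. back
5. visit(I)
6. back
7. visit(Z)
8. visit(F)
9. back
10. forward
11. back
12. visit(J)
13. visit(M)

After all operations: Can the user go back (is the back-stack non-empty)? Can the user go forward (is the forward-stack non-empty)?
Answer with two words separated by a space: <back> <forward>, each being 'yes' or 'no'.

After 1 (visit(D)): cur=D back=1 fwd=0
After 2 (back): cur=HOME back=0 fwd=1
After 3 (forward): cur=D back=1 fwd=0
After 4 (back): cur=HOME back=0 fwd=1
After 5 (visit(I)): cur=I back=1 fwd=0
After 6 (back): cur=HOME back=0 fwd=1
After 7 (visit(Z)): cur=Z back=1 fwd=0
After 8 (visit(F)): cur=F back=2 fwd=0
After 9 (back): cur=Z back=1 fwd=1
After 10 (forward): cur=F back=2 fwd=0
After 11 (back): cur=Z back=1 fwd=1
After 12 (visit(J)): cur=J back=2 fwd=0
After 13 (visit(M)): cur=M back=3 fwd=0

Answer: yes no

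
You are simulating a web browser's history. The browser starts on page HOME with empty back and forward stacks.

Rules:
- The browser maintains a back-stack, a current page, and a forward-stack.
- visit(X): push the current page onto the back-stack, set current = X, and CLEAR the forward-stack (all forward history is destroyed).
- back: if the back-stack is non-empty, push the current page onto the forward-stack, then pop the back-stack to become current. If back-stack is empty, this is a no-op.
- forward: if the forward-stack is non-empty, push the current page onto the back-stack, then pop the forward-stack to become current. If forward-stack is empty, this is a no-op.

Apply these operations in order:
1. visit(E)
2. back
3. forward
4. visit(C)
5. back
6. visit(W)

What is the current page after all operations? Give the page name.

Answer: W

Derivation:
After 1 (visit(E)): cur=E back=1 fwd=0
After 2 (back): cur=HOME back=0 fwd=1
After 3 (forward): cur=E back=1 fwd=0
After 4 (visit(C)): cur=C back=2 fwd=0
After 5 (back): cur=E back=1 fwd=1
After 6 (visit(W)): cur=W back=2 fwd=0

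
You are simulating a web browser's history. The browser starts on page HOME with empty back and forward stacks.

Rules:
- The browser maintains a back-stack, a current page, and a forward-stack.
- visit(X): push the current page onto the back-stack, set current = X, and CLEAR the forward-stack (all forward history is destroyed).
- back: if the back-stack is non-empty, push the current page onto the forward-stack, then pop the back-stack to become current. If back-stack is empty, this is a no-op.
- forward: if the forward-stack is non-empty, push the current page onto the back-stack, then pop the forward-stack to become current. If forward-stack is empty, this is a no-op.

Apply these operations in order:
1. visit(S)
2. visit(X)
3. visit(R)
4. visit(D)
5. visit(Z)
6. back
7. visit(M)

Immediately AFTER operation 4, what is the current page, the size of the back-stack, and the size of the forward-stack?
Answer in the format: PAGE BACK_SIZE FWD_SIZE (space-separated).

After 1 (visit(S)): cur=S back=1 fwd=0
After 2 (visit(X)): cur=X back=2 fwd=0
After 3 (visit(R)): cur=R back=3 fwd=0
After 4 (visit(D)): cur=D back=4 fwd=0

D 4 0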